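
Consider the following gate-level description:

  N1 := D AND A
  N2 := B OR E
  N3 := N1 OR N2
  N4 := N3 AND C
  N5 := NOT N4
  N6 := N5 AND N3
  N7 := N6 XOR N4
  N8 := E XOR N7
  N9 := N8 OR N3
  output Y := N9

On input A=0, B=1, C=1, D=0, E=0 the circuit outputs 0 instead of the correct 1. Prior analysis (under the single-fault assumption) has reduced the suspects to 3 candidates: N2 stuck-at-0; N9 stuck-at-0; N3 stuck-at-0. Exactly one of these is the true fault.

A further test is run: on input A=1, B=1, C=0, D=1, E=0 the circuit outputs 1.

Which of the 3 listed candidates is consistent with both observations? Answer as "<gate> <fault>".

Evaluate each candidate on input A=1, B=1, C=0, D=1, E=0:
  N2 stuck-at-0: N1=1, N2=0 [stuck-at-0], N3=1, N4=0, N5=1, N6=1, N7=1, N8=1, N9=1 → 1 — matches
  N9 stuck-at-0: N1=1, N2=1, N3=1, N4=0, N5=1, N6=1, N7=1, N8=1, N9=0 [stuck-at-0] → 0 — eliminated
  N3 stuck-at-0: N1=1, N2=1, N3=0 [stuck-at-0], N4=0, N5=1, N6=0, N7=0, N8=0, N9=0 → 0 — eliminated
Only N2 stuck-at-0 reproduces the observed 1.

N2 stuck-at-0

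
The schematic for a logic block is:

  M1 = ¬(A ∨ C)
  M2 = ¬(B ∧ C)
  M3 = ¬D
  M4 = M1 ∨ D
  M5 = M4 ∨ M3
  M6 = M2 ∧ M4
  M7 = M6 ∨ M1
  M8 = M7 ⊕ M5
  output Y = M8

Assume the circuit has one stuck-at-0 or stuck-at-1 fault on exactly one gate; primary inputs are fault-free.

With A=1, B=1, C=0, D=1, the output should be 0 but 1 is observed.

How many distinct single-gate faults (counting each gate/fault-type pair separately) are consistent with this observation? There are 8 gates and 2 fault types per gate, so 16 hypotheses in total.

Fault-free: M1=0, M2=1, M3=0, M4=1, M5=1, M6=1, M7=1, M8=0 → 0. Observed 1.
  M1: none of the 2 fault types match ✗
  M2: stuck-at-0 ✓; others ✗
  M3: none of the 2 fault types match ✗
  M4: none of the 2 fault types match ✗
  M5: stuck-at-0 ✓; others ✗
  M6: stuck-at-0 ✓; others ✗
  M7: stuck-at-0 ✓; others ✗
  M8: stuck-at-1 ✓; others ✗
Consistent faults: {M2 stuck-at-0, M5 stuck-at-0, M6 stuck-at-0, M7 stuck-at-0, M8 stuck-at-1} — 5 in all.

5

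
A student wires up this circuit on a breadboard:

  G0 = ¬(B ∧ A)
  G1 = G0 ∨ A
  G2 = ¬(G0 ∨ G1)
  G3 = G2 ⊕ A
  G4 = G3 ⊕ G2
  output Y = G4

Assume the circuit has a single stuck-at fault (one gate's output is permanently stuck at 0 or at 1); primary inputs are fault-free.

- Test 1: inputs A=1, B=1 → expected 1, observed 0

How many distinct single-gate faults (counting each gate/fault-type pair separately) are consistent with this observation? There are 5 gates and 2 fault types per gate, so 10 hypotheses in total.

Fault-free: G0=0, G1=1, G2=0, G3=1, G4=1 → 1. Observed 0.
  G0 stuck-at-0: output 1 ✗
  G0 stuck-at-1: output 1 ✗
  G1 stuck-at-0: output 1 ✗
  G1 stuck-at-1: output 1 ✗
  G2 stuck-at-0: output 1 ✗
  G2 stuck-at-1: output 1 ✗
  G3 stuck-at-0: output 0 ✓
  G3 stuck-at-1: output 1 ✗
  G4 stuck-at-0: output 0 ✓
  G4 stuck-at-1: output 1 ✗
Consistent faults: {G3 stuck-at-0, G4 stuck-at-0} — 2 in all.

2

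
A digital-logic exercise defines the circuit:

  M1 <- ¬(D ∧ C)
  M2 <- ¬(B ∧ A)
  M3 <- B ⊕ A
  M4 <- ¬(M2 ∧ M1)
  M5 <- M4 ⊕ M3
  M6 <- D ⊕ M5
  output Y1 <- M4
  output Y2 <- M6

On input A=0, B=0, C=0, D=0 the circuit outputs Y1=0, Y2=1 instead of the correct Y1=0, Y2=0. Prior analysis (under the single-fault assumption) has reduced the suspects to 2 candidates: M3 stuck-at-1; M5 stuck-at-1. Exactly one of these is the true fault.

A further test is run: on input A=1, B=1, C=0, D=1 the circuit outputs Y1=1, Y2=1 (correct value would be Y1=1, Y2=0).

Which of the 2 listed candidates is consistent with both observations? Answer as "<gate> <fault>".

Evaluate each candidate on input A=1, B=1, C=0, D=1:
  M3 stuck-at-1: M1=1, M2=0, M3=1 [stuck-at-1], M4=1, M5=0, M6=1 → Y1=1, Y2=1 — matches
  M5 stuck-at-1: M1=1, M2=0, M3=0, M4=1, M5=1 [stuck-at-1], M6=0 → Y1=1, Y2=0 — eliminated
Only M3 stuck-at-1 reproduces the observed Y1=1, Y2=1.

M3 stuck-at-1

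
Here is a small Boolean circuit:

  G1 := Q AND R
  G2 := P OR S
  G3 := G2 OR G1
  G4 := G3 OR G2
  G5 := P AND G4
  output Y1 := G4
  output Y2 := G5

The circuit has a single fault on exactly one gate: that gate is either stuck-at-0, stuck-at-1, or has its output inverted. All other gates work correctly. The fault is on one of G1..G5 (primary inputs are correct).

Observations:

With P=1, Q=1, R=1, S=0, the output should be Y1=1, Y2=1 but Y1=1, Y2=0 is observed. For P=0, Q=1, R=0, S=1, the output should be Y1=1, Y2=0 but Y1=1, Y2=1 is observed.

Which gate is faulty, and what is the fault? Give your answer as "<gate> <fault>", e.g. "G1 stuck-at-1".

Fault-free values for test 1 (P=1, Q=1, R=1, S=0): G1=1, G2=1, G3=1, G4=1, G5=1, giving Y1=1, Y2=1. Observed Y1=1, Y2=0.
Test 1: faults giving observed Y1=1, Y2=0 are {G5 stuck-at-0, G5 inverted output}.
Test 2 (P=0, Q=1, R=0, S=1): fault-free G1=0, G2=1, G3=1, G4=1, G5=0 → Y1=1, Y2=0; observed Y1=1, Y2=1. Eliminates G5 stuck-at-0.
Only G5 inverted output is consistent with every test.

G5 inverted output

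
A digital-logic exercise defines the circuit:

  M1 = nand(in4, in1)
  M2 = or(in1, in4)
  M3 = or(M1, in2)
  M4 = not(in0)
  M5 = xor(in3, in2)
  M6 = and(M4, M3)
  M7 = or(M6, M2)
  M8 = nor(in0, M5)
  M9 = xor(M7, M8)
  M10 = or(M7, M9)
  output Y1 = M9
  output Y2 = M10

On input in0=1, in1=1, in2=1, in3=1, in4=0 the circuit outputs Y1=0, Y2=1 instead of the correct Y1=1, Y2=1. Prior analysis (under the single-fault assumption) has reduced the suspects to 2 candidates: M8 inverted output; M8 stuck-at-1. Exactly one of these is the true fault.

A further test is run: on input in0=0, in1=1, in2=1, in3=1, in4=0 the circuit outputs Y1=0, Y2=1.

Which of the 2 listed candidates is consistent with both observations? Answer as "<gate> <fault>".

Evaluate each candidate on input in0=0, in1=1, in2=1, in3=1, in4=0:
  M8 inverted output: M1=1, M2=1, M3=1, M4=1, M5=0, M6=1, M7=1, M8=0 [inverted output], M9=1, M10=1 → Y1=1, Y2=1 — eliminated
  M8 stuck-at-1: M1=1, M2=1, M3=1, M4=1, M5=0, M6=1, M7=1, M8=1 [stuck-at-1], M9=0, M10=1 → Y1=0, Y2=1 — matches
Only M8 stuck-at-1 reproduces the observed Y1=0, Y2=1.

M8 stuck-at-1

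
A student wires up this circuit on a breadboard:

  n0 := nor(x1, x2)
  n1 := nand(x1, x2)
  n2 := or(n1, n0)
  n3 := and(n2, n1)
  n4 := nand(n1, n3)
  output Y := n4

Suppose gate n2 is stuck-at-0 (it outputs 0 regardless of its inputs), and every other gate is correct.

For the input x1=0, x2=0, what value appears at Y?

1

Propagate with n2 forced: n0=1, n1=1, n2=0 [stuck-at-0], n3=0, n4=1.
So Y = 1. (Without the fault it would be 0.)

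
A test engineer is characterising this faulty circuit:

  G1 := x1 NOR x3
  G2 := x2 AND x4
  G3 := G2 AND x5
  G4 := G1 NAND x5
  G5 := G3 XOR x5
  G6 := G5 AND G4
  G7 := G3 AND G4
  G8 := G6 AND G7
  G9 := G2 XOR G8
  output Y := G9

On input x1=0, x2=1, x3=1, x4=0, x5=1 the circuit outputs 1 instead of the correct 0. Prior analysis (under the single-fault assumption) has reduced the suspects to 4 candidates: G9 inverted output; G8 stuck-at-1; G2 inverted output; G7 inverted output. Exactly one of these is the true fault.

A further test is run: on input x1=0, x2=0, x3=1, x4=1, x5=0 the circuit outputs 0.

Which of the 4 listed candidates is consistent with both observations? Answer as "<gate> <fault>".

Evaluate each candidate on input x1=0, x2=0, x3=1, x4=1, x5=0:
  G9 inverted output: G1=0, G2=0, G3=0, G4=1, G5=0, G6=0, G7=0, G8=0, G9=1 [inverted output] → 1 — eliminated
  G8 stuck-at-1: G1=0, G2=0, G3=0, G4=1, G5=0, G6=0, G7=0, G8=1 [stuck-at-1], G9=1 → 1 — eliminated
  G2 inverted output: G1=0, G2=1 [inverted output], G3=0, G4=1, G5=0, G6=0, G7=0, G8=0, G9=1 → 1 — eliminated
  G7 inverted output: G1=0, G2=0, G3=0, G4=1, G5=0, G6=0, G7=1 [inverted output], G8=0, G9=0 → 0 — matches
Only G7 inverted output reproduces the observed 0.

G7 inverted output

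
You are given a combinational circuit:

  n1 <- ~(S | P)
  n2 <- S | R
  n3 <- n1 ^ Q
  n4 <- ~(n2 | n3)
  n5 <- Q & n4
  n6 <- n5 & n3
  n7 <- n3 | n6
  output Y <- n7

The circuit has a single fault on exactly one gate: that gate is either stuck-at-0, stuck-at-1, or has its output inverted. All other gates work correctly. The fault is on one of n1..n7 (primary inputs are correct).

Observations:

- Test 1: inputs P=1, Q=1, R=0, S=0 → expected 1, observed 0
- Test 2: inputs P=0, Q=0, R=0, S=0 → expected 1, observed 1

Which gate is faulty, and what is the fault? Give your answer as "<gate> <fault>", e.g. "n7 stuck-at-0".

Fault-free values for test 1 (P=1, Q=1, R=0, S=0): n1=0, n2=0, n3=1, n4=0, n5=0, n6=0, n7=1, giving Y=1. Observed 0.
Test 1: faults giving observed 0 are {n1 stuck-at-1, n1 inverted output, n3 stuck-at-0, n3 inverted output, n7 stuck-at-0, n7 inverted output}.
Test 2 (P=0, Q=0, R=0, S=0): fault-free n1=1, n2=0, n3=1, n4=0, n5=0, n6=0, n7=1 → 1; observed 1. Eliminates n1 inverted output, n3 stuck-at-0, n3 inverted output, n7 stuck-at-0, n7 inverted output.
Only n1 stuck-at-1 is consistent with every test.

n1 stuck-at-1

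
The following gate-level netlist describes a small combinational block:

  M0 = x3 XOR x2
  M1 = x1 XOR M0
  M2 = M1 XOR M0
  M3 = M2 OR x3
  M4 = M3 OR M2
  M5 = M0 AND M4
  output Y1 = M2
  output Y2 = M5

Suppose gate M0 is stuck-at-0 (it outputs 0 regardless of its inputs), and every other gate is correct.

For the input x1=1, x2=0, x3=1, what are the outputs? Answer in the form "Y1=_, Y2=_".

Y1=1, Y2=0

Propagate with M0 forced: M0=0 [stuck-at-0], M1=1, M2=1, M3=1, M4=1, M5=0.
So the outputs are Y1=1, Y2=0. (Without the fault they would be Y1=1, Y2=1.)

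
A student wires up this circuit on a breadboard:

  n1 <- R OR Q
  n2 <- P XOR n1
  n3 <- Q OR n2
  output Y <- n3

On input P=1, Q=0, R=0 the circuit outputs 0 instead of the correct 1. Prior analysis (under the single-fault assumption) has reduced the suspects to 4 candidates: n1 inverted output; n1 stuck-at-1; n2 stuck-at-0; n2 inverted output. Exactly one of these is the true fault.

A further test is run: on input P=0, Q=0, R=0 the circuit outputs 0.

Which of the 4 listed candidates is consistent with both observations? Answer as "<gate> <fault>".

Evaluate each candidate on input P=0, Q=0, R=0:
  n1 inverted output: n1=1 [inverted output], n2=1, n3=1 → 1 — eliminated
  n1 stuck-at-1: n1=1 [stuck-at-1], n2=1, n3=1 → 1 — eliminated
  n2 stuck-at-0: n1=0, n2=0 [stuck-at-0], n3=0 → 0 — matches
  n2 inverted output: n1=0, n2=1 [inverted output], n3=1 → 1 — eliminated
Only n2 stuck-at-0 reproduces the observed 0.

n2 stuck-at-0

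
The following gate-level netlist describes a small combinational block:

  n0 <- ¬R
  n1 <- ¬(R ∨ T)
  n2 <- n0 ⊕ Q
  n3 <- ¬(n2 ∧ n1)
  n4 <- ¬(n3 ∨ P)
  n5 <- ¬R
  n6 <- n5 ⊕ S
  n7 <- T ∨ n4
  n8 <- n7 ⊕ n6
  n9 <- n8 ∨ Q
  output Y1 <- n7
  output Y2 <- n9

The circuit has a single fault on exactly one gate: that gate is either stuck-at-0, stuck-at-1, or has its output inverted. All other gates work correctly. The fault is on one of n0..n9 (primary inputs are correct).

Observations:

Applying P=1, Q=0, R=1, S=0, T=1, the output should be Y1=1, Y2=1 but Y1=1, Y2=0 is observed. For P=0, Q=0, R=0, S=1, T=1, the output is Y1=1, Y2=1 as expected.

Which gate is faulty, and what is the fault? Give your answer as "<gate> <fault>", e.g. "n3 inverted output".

n5 stuck-at-1

Fault-free values for test 1 (P=1, Q=0, R=1, S=0, T=1): n0=0, n1=0, n2=0, n3=1, n4=0, n5=0, n6=0, n7=1, n8=1, n9=1, giving Y1=1, Y2=1. Observed Y1=1, Y2=0.
Test 1: faults giving observed Y1=1, Y2=0 are {n5 stuck-at-1, n5 inverted output, n6 stuck-at-1, n6 inverted output, n8 stuck-at-0, n8 inverted output, n9 stuck-at-0, n9 inverted output}.
Test 2 (P=0, Q=0, R=0, S=1, T=1): fault-free n0=1, n1=0, n2=1, n3=1, n4=0, n5=1, n6=0, n7=1, n8=1, n9=1 → Y1=1, Y2=1; observed Y1=1, Y2=1. Eliminates n5 inverted output, n6 stuck-at-1, n6 inverted output, n8 stuck-at-0, n8 inverted output, n9 stuck-at-0, n9 inverted output.
Only n5 stuck-at-1 is consistent with every test.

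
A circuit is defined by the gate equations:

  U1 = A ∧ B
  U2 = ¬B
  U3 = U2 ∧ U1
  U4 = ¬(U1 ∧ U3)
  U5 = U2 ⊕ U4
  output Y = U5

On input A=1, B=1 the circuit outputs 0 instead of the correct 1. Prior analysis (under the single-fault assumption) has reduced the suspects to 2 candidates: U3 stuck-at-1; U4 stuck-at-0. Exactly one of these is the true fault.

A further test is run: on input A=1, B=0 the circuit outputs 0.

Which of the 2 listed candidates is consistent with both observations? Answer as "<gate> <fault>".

U3 stuck-at-1

Evaluate each candidate on input A=1, B=0:
  U3 stuck-at-1: U1=0, U2=1, U3=1 [stuck-at-1], U4=1, U5=0 → 0 — matches
  U4 stuck-at-0: U1=0, U2=1, U3=0, U4=0 [stuck-at-0], U5=1 → 1 — eliminated
Only U3 stuck-at-1 reproduces the observed 0.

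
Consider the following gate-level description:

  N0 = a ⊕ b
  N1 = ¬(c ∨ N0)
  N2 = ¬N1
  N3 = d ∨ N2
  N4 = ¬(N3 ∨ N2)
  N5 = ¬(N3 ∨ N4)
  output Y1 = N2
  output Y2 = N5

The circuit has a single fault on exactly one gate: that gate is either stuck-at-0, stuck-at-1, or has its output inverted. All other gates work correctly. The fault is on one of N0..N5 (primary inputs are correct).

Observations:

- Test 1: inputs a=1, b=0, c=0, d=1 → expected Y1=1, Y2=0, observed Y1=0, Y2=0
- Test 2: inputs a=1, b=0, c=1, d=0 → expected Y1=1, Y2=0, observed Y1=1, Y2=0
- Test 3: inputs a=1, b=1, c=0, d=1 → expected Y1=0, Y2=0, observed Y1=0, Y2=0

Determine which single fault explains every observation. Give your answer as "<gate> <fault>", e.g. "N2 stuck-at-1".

N0 stuck-at-0

Fault-free values for test 1 (a=1, b=0, c=0, d=1): N0=1, N1=0, N2=1, N3=1, N4=0, N5=0, giving Y1=1, Y2=0. Observed Y1=0, Y2=0.
Test 1: faults giving observed Y1=0, Y2=0 are {N0 stuck-at-0, N0 inverted output, N1 stuck-at-1, N1 inverted output, N2 stuck-at-0, N2 inverted output}.
Test 2 (a=1, b=0, c=1, d=0): fault-free N0=1, N1=0, N2=1, N3=1, N4=0, N5=0 → Y1=1, Y2=0; observed Y1=1, Y2=0. Eliminates N1 stuck-at-1, N1 inverted output, N2 stuck-at-0, N2 inverted output.
Test 3 (a=1, b=1, c=0, d=1): fault-free N0=0, N1=1, N2=0, N3=1, N4=0, N5=0 → Y1=0, Y2=0; observed Y1=0, Y2=0. Eliminates N0 inverted output.
Only N0 stuck-at-0 is consistent with every test.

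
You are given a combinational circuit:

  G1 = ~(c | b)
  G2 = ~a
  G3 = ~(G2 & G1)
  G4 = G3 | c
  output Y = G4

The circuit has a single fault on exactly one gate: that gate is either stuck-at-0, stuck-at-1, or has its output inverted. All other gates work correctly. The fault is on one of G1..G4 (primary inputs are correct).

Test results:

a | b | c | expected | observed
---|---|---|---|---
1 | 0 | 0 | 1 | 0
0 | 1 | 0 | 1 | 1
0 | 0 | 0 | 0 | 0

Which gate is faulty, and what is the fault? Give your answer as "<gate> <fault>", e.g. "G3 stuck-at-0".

G2 stuck-at-1

Fault-free values for test 1 (a=1, b=0, c=0): G1=1, G2=0, G3=1, G4=1, giving Y=1. Observed 0.
Test 1: faults giving observed 0 are {G2 stuck-at-1, G2 inverted output, G3 stuck-at-0, G3 inverted output, G4 stuck-at-0, G4 inverted output}.
Test 2 (a=0, b=1, c=0): fault-free G1=0, G2=1, G3=1, G4=1 → 1; observed 1. Eliminates G3 stuck-at-0, G3 inverted output, G4 stuck-at-0, G4 inverted output.
Test 3 (a=0, b=0, c=0): fault-free G1=1, G2=1, G3=0, G4=0 → 0; observed 0. Eliminates G2 inverted output.
Only G2 stuck-at-1 is consistent with every test.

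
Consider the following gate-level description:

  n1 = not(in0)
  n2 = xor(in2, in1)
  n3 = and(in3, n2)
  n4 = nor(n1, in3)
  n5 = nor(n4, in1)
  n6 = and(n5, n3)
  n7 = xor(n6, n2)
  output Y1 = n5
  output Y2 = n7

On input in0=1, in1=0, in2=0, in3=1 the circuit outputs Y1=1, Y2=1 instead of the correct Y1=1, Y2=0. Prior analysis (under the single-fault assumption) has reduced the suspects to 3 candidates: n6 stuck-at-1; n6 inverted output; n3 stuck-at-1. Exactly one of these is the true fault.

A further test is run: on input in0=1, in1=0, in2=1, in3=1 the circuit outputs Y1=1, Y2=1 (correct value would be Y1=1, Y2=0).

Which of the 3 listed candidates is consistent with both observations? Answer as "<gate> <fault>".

Evaluate each candidate on input in0=1, in1=0, in2=1, in3=1:
  n6 stuck-at-1: n1=0, n2=1, n3=1, n4=0, n5=1, n6=1 [stuck-at-1], n7=0 → Y1=1, Y2=0 — eliminated
  n6 inverted output: n1=0, n2=1, n3=1, n4=0, n5=1, n6=0 [inverted output], n7=1 → Y1=1, Y2=1 — matches
  n3 stuck-at-1: n1=0, n2=1, n3=1 [stuck-at-1], n4=0, n5=1, n6=1, n7=0 → Y1=1, Y2=0 — eliminated
Only n6 inverted output reproduces the observed Y1=1, Y2=1.

n6 inverted output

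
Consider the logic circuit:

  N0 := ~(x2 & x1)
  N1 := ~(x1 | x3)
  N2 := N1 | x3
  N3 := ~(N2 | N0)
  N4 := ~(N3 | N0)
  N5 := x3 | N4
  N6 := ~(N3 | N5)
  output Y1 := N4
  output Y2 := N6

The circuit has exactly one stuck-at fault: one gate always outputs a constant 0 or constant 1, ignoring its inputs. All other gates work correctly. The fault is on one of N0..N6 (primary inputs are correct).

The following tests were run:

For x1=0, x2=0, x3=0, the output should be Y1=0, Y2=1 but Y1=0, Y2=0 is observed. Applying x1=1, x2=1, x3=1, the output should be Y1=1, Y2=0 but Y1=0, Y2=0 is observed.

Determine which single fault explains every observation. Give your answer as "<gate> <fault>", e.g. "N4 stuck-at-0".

N3 stuck-at-1

Fault-free values for test 1 (x1=0, x2=0, x3=0): N0=1, N1=1, N2=1, N3=0, N4=0, N5=0, N6=1, giving Y1=0, Y2=1. Observed Y1=0, Y2=0.
Test 1: faults giving observed Y1=0, Y2=0 are {N3 stuck-at-1, N5 stuck-at-1, N6 stuck-at-0}.
Test 2 (x1=1, x2=1, x3=1): fault-free N0=0, N1=0, N2=1, N3=0, N4=1, N5=1, N6=0 → Y1=1, Y2=0; observed Y1=0, Y2=0. Eliminates N5 stuck-at-1, N6 stuck-at-0.
Only N3 stuck-at-1 is consistent with every test.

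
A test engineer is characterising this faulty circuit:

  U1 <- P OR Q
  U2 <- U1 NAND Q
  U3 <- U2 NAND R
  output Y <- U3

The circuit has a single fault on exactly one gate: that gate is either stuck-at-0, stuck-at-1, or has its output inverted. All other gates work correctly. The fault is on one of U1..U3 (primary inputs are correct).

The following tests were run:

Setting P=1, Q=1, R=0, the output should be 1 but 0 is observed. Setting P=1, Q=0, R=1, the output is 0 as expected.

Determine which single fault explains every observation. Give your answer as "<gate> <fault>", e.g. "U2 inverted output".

U3 stuck-at-0

Fault-free values for test 1 (P=1, Q=1, R=0): U1=1, U2=0, U3=1, giving Y=1. Observed 0.
Test 1: faults giving observed 0 are {U3 stuck-at-0, U3 inverted output}.
Test 2 (P=1, Q=0, R=1): fault-free U1=1, U2=1, U3=0 → 0; observed 0. Eliminates U3 inverted output.
Only U3 stuck-at-0 is consistent with every test.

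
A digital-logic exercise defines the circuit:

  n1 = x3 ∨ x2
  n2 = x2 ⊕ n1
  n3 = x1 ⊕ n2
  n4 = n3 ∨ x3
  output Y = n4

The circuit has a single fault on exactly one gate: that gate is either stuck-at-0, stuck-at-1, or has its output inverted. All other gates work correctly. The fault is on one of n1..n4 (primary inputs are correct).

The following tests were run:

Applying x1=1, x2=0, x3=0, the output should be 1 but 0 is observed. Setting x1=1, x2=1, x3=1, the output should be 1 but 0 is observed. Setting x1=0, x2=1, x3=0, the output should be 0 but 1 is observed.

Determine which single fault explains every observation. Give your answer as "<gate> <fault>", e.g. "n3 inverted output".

Fault-free values for test 1 (x1=1, x2=0, x3=0): n1=0, n2=0, n3=1, n4=1, giving Y=1. Observed 0.
Test 1: faults giving observed 0 are {n1 stuck-at-1, n1 inverted output, n2 stuck-at-1, n2 inverted output, n3 stuck-at-0, n3 inverted output, n4 stuck-at-0, n4 inverted output}.
Test 2 (x1=1, x2=1, x3=1): fault-free n1=1, n2=0, n3=1, n4=1 → 1; observed 0. Eliminates n1 stuck-at-1, n1 inverted output, n2 stuck-at-1, n2 inverted output, n3 stuck-at-0, n3 inverted output.
Test 3 (x1=0, x2=1, x3=0): fault-free n1=1, n2=0, n3=0, n4=0 → 0; observed 1. Eliminates n4 stuck-at-0.
Only n4 inverted output is consistent with every test.

n4 inverted output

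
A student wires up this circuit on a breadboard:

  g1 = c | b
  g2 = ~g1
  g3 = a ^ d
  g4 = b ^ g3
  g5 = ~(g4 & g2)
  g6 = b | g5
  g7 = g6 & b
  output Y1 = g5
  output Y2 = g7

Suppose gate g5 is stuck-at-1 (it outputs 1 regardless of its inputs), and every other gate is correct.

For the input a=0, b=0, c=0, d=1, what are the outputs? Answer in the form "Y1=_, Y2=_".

Y1=1, Y2=0

Propagate with g5 forced: g1=0, g2=1, g3=1, g4=1, g5=1 [stuck-at-1], g6=1, g7=0.
So the outputs are Y1=1, Y2=0. (Without the fault they would be Y1=0, Y2=0.)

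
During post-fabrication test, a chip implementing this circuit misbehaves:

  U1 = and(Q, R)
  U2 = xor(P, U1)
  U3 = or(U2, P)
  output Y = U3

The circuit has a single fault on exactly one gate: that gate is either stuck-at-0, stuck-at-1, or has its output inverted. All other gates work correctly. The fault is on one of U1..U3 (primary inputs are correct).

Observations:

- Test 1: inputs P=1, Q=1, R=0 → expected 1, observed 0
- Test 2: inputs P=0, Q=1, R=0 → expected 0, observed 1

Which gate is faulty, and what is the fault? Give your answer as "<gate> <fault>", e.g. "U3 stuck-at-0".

Fault-free values for test 1 (P=1, Q=1, R=0): U1=0, U2=1, U3=1, giving Y=1. Observed 0.
Test 1: faults giving observed 0 are {U3 stuck-at-0, U3 inverted output}.
Test 2 (P=0, Q=1, R=0): fault-free U1=0, U2=0, U3=0 → 0; observed 1. Eliminates U3 stuck-at-0.
Only U3 inverted output is consistent with every test.

U3 inverted output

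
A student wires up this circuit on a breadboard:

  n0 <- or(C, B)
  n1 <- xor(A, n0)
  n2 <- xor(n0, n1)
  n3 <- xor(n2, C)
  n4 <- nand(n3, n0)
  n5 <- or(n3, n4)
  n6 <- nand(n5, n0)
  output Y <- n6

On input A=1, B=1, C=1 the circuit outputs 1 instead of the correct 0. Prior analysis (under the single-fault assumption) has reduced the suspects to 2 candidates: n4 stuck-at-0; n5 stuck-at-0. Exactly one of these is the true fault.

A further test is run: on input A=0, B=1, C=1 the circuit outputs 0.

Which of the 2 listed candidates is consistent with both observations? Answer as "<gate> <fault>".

n4 stuck-at-0

Evaluate each candidate on input A=0, B=1, C=1:
  n4 stuck-at-0: n0=1, n1=1, n2=0, n3=1, n4=0 [stuck-at-0], n5=1, n6=0 → 0 — matches
  n5 stuck-at-0: n0=1, n1=1, n2=0, n3=1, n4=0, n5=0 [stuck-at-0], n6=1 → 1 — eliminated
Only n4 stuck-at-0 reproduces the observed 0.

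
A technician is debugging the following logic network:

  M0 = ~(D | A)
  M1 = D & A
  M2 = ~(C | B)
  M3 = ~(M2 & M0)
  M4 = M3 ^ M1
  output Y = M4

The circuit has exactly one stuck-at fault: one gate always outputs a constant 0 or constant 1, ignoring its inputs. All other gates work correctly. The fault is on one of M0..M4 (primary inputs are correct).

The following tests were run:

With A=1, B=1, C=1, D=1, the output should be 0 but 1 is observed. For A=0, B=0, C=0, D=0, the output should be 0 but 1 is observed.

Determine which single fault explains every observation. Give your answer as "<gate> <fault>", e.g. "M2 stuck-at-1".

M4 stuck-at-1

Fault-free values for test 1 (A=1, B=1, C=1, D=1): M0=0, M1=1, M2=0, M3=1, M4=0, giving Y=0. Observed 1.
Test 1: faults giving observed 1 are {M1 stuck-at-0, M3 stuck-at-0, M4 stuck-at-1}.
Test 2 (A=0, B=0, C=0, D=0): fault-free M0=1, M1=0, M2=1, M3=0, M4=0 → 0; observed 1. Eliminates M1 stuck-at-0, M3 stuck-at-0.
Only M4 stuck-at-1 is consistent with every test.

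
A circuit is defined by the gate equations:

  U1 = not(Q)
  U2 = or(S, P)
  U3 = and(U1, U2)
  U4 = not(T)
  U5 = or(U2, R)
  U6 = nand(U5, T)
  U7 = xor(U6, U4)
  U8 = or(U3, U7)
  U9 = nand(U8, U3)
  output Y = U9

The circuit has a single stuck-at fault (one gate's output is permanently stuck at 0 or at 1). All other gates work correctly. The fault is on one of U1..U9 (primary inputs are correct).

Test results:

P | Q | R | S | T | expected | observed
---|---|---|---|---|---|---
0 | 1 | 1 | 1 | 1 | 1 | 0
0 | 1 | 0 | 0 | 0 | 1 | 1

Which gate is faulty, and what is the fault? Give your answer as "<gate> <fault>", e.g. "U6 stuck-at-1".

U1 stuck-at-1

Fault-free values for test 1 (P=0, Q=1, R=1, S=1, T=1): U1=0, U2=1, U3=0, U4=0, U5=1, U6=0, U7=0, U8=0, U9=1, giving Y=1. Observed 0.
Test 1: faults giving observed 0 are {U1 stuck-at-1, U3 stuck-at-1, U9 stuck-at-0}.
Test 2 (P=0, Q=1, R=0, S=0, T=0): fault-free U1=0, U2=0, U3=0, U4=1, U5=0, U6=1, U7=0, U8=0, U9=1 → 1; observed 1. Eliminates U3 stuck-at-1, U9 stuck-at-0.
Only U1 stuck-at-1 is consistent with every test.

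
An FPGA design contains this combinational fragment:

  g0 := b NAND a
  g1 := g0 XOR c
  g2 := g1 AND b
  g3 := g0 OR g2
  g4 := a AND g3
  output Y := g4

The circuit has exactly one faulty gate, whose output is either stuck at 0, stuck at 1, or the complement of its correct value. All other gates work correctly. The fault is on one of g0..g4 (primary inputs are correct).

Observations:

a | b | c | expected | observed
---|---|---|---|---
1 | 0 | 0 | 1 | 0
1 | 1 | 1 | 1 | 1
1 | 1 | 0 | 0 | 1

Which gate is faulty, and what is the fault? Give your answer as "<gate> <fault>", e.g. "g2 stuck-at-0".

Fault-free values for test 1 (a=1, b=0, c=0): g0=1, g1=1, g2=0, g3=1, g4=1, giving Y=1. Observed 0.
Test 1: faults giving observed 0 are {g0 stuck-at-0, g0 inverted output, g3 stuck-at-0, g3 inverted output, g4 stuck-at-0, g4 inverted output}.
Test 2 (a=1, b=1, c=1): fault-free g0=0, g1=1, g2=1, g3=1, g4=1 → 1; observed 1. Eliminates g3 stuck-at-0, g3 inverted output, g4 stuck-at-0, g4 inverted output.
Test 3 (a=1, b=1, c=0): fault-free g0=0, g1=0, g2=0, g3=0, g4=0 → 0; observed 1. Eliminates g0 stuck-at-0.
Only g0 inverted output is consistent with every test.

g0 inverted output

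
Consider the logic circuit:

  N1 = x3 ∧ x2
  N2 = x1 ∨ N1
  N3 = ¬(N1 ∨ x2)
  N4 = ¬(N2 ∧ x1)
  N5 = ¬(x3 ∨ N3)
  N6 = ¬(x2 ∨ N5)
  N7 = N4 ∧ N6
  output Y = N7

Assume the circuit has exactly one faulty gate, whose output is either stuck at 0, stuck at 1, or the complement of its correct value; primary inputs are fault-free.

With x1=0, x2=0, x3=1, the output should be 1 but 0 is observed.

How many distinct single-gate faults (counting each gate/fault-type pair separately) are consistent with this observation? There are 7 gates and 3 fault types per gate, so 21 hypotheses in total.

8

Fault-free: N1=0, N2=0, N3=1, N4=1, N5=0, N6=1, N7=1 → 1. Observed 0.
  N1: none of the 3 fault types match ✗
  N2: none of the 3 fault types match ✗
  N3: none of the 3 fault types match ✗
  N4: stuck-at-0, inverted output ✓; others ✗
  N5: stuck-at-1, inverted output ✓; others ✗
  N6: stuck-at-0, inverted output ✓; others ✗
  N7: stuck-at-0, inverted output ✓; others ✗
Consistent faults: {N4 stuck-at-0, N4 inverted output, N5 stuck-at-1, N5 inverted output, N6 stuck-at-0, N6 inverted output, N7 stuck-at-0, N7 inverted output} — 8 in all.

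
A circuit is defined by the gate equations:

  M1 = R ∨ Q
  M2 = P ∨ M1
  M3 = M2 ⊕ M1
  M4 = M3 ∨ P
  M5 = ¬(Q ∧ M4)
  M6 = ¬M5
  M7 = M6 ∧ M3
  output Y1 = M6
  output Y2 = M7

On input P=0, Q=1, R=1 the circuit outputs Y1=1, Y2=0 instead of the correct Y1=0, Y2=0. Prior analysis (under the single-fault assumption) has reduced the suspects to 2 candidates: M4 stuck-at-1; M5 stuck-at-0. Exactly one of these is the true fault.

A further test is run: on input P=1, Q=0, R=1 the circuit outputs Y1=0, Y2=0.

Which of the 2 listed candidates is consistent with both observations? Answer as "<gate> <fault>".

M4 stuck-at-1

Evaluate each candidate on input P=1, Q=0, R=1:
  M4 stuck-at-1: M1=1, M2=1, M3=0, M4=1 [stuck-at-1], M5=1, M6=0, M7=0 → Y1=0, Y2=0 — matches
  M5 stuck-at-0: M1=1, M2=1, M3=0, M4=1, M5=0 [stuck-at-0], M6=1, M7=0 → Y1=1, Y2=0 — eliminated
Only M4 stuck-at-1 reproduces the observed Y1=0, Y2=0.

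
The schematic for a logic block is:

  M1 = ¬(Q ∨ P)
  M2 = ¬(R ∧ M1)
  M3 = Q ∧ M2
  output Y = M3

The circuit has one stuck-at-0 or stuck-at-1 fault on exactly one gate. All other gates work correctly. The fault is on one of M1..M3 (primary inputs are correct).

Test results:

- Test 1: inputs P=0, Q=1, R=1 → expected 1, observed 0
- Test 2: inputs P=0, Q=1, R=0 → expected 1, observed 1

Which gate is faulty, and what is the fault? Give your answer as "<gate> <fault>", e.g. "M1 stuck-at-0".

Fault-free values for test 1 (P=0, Q=1, R=1): M1=0, M2=1, M3=1, giving Y=1. Observed 0.
Test 1: faults giving observed 0 are {M1 stuck-at-1, M2 stuck-at-0, M3 stuck-at-0}.
Test 2 (P=0, Q=1, R=0): fault-free M1=0, M2=1, M3=1 → 1; observed 1. Eliminates M2 stuck-at-0, M3 stuck-at-0.
Only M1 stuck-at-1 is consistent with every test.

M1 stuck-at-1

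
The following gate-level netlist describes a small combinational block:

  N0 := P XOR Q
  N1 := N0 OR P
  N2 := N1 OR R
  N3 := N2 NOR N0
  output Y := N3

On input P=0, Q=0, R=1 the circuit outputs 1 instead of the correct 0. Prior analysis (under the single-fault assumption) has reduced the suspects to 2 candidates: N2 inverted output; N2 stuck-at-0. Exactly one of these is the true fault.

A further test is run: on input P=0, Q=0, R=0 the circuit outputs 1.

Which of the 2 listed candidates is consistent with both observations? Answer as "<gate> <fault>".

Evaluate each candidate on input P=0, Q=0, R=0:
  N2 inverted output: N0=0, N1=0, N2=1 [inverted output], N3=0 → 0 — eliminated
  N2 stuck-at-0: N0=0, N1=0, N2=0 [stuck-at-0], N3=1 → 1 — matches
Only N2 stuck-at-0 reproduces the observed 1.

N2 stuck-at-0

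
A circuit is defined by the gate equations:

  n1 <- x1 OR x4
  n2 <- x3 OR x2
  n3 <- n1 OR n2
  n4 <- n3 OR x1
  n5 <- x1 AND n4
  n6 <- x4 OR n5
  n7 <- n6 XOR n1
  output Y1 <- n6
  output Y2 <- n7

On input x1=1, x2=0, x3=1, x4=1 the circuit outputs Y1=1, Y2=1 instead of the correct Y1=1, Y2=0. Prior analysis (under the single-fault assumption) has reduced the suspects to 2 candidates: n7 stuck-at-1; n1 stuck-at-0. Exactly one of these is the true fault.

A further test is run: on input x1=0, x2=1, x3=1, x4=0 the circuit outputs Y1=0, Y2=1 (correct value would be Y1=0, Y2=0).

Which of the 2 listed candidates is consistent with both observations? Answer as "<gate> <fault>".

Evaluate each candidate on input x1=0, x2=1, x3=1, x4=0:
  n7 stuck-at-1: n1=0, n2=1, n3=1, n4=1, n5=0, n6=0, n7=1 [stuck-at-1] → Y1=0, Y2=1 — matches
  n1 stuck-at-0: n1=0 [stuck-at-0], n2=1, n3=1, n4=1, n5=0, n6=0, n7=0 → Y1=0, Y2=0 — eliminated
Only n7 stuck-at-1 reproduces the observed Y1=0, Y2=1.

n7 stuck-at-1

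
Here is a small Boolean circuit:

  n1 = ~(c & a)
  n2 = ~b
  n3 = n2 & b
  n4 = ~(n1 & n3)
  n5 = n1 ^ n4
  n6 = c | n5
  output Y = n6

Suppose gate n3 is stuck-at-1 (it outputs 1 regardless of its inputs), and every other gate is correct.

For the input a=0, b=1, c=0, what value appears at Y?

Propagate with n3 forced: n1=1, n2=0, n3=1 [stuck-at-1], n4=0, n5=1, n6=1.
So Y = 1. (Without the fault it would be 0.)

1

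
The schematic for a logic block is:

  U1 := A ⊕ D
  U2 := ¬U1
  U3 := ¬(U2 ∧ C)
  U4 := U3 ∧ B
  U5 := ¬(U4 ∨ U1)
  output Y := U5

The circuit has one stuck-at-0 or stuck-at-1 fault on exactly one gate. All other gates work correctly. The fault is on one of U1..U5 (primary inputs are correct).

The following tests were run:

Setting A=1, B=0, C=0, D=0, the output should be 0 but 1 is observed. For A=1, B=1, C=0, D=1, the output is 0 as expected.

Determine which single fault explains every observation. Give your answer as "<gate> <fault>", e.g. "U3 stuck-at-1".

U1 stuck-at-0

Fault-free values for test 1 (A=1, B=0, C=0, D=0): U1=1, U2=0, U3=1, U4=0, U5=0, giving Y=0. Observed 1.
Test 1: faults giving observed 1 are {U1 stuck-at-0, U5 stuck-at-1}.
Test 2 (A=1, B=1, C=0, D=1): fault-free U1=0, U2=1, U3=1, U4=1, U5=0 → 0; observed 0. Eliminates U5 stuck-at-1.
Only U1 stuck-at-0 is consistent with every test.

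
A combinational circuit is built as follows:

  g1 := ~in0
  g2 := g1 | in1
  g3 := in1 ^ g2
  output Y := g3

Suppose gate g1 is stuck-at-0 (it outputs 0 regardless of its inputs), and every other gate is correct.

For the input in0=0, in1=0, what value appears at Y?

0

Propagate with g1 forced: g1=0 [stuck-at-0], g2=0, g3=0.
So Y = 0. (Without the fault it would be 1.)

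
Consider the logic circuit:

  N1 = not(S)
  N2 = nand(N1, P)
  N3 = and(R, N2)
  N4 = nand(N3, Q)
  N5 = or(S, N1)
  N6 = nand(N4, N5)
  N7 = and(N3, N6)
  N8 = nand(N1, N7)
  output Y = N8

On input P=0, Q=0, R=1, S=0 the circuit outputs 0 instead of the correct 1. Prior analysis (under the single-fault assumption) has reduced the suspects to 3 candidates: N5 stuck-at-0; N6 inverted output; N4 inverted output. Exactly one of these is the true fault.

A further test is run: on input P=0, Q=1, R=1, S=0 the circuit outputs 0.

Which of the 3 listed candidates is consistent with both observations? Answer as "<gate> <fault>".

N5 stuck-at-0

Evaluate each candidate on input P=0, Q=1, R=1, S=0:
  N5 stuck-at-0: N1=1, N2=1, N3=1, N4=0, N5=0 [stuck-at-0], N6=1, N7=1, N8=0 → 0 — matches
  N6 inverted output: N1=1, N2=1, N3=1, N4=0, N5=1, N6=0 [inverted output], N7=0, N8=1 → 1 — eliminated
  N4 inverted output: N1=1, N2=1, N3=1, N4=1 [inverted output], N5=1, N6=0, N7=0, N8=1 → 1 — eliminated
Only N5 stuck-at-0 reproduces the observed 0.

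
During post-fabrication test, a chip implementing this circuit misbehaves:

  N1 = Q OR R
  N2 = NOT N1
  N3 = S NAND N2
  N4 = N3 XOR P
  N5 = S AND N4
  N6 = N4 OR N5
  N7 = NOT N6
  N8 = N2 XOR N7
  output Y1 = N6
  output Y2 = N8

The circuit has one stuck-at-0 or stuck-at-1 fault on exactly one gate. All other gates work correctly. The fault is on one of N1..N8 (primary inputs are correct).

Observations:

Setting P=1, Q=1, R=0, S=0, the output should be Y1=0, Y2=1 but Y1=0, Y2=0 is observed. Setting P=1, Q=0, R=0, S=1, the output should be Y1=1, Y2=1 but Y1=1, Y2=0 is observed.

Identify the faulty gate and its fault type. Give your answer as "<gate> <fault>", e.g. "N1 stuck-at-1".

N8 stuck-at-0

Fault-free values for test 1 (P=1, Q=1, R=0, S=0): N1=1, N2=0, N3=1, N4=0, N5=0, N6=0, N7=1, N8=1, giving Y1=0, Y2=1. Observed Y1=0, Y2=0.
Test 1: faults giving observed Y1=0, Y2=0 are {N1 stuck-at-0, N2 stuck-at-1, N7 stuck-at-0, N8 stuck-at-0}.
Test 2 (P=1, Q=0, R=0, S=1): fault-free N1=0, N2=1, N3=0, N4=1, N5=1, N6=1, N7=0, N8=1 → Y1=1, Y2=1; observed Y1=1, Y2=0. Eliminates N1 stuck-at-0, N2 stuck-at-1, N7 stuck-at-0.
Only N8 stuck-at-0 is consistent with every test.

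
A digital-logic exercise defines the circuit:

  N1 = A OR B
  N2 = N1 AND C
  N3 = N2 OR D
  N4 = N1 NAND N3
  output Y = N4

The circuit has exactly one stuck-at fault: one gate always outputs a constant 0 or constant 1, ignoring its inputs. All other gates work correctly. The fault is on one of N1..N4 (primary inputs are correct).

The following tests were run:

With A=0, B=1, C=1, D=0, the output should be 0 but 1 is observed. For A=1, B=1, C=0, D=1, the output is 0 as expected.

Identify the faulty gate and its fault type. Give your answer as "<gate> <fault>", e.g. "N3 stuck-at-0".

N2 stuck-at-0

Fault-free values for test 1 (A=0, B=1, C=1, D=0): N1=1, N2=1, N3=1, N4=0, giving Y=0. Observed 1.
Test 1: faults giving observed 1 are {N1 stuck-at-0, N2 stuck-at-0, N3 stuck-at-0, N4 stuck-at-1}.
Test 2 (A=1, B=1, C=0, D=1): fault-free N1=1, N2=0, N3=1, N4=0 → 0; observed 0. Eliminates N1 stuck-at-0, N3 stuck-at-0, N4 stuck-at-1.
Only N2 stuck-at-0 is consistent with every test.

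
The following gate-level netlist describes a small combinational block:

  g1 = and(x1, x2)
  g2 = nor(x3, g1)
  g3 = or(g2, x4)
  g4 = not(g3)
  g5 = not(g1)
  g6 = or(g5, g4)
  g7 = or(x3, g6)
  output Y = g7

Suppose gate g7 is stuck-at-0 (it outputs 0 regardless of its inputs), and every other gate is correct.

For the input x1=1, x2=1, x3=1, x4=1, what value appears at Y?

0

Propagate with g7 forced: g1=1, g2=0, g3=1, g4=0, g5=0, g6=0, g7=0 [stuck-at-0].
So Y = 0. (Without the fault it would be 1.)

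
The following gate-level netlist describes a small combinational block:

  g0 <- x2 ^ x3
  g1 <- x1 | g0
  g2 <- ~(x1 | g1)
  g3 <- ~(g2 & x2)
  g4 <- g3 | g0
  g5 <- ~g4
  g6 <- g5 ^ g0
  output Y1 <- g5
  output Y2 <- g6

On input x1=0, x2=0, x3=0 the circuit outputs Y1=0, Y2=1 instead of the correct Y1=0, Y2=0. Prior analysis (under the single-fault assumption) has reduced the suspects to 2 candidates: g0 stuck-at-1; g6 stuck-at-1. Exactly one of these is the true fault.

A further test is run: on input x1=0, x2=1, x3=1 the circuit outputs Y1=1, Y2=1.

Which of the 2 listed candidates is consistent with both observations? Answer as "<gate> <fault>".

Evaluate each candidate on input x1=0, x2=1, x3=1:
  g0 stuck-at-1: g0=1 [stuck-at-1], g1=1, g2=0, g3=1, g4=1, g5=0, g6=1 → Y1=0, Y2=1 — eliminated
  g6 stuck-at-1: g0=0, g1=0, g2=1, g3=0, g4=0, g5=1, g6=1 [stuck-at-1] → Y1=1, Y2=1 — matches
Only g6 stuck-at-1 reproduces the observed Y1=1, Y2=1.

g6 stuck-at-1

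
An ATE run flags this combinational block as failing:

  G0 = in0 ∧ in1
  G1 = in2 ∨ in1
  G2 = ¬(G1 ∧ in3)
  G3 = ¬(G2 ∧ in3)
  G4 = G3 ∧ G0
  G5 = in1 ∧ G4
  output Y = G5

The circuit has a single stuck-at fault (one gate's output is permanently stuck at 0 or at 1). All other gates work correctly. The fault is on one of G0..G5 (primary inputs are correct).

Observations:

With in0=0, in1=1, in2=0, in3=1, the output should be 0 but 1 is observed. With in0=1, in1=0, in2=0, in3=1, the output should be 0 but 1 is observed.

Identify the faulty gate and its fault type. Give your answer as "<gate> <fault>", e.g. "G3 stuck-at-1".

Fault-free values for test 1 (in0=0, in1=1, in2=0, in3=1): G0=0, G1=1, G2=0, G3=1, G4=0, G5=0, giving Y=0. Observed 1.
Test 1: faults giving observed 1 are {G0 stuck-at-1, G4 stuck-at-1, G5 stuck-at-1}.
Test 2 (in0=1, in1=0, in2=0, in3=1): fault-free G0=0, G1=0, G2=1, G3=0, G4=0, G5=0 → 0; observed 1. Eliminates G0 stuck-at-1, G4 stuck-at-1.
Only G5 stuck-at-1 is consistent with every test.

G5 stuck-at-1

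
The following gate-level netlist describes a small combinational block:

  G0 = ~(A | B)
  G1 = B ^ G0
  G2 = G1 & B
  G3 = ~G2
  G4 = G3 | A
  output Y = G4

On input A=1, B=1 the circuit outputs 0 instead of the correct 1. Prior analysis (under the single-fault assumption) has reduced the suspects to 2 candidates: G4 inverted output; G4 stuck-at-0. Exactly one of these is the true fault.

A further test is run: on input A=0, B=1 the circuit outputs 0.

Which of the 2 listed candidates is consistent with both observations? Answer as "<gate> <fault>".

Evaluate each candidate on input A=0, B=1:
  G4 inverted output: G0=0, G1=1, G2=1, G3=0, G4=1 [inverted output] → 1 — eliminated
  G4 stuck-at-0: G0=0, G1=1, G2=1, G3=0, G4=0 [stuck-at-0] → 0 — matches
Only G4 stuck-at-0 reproduces the observed 0.

G4 stuck-at-0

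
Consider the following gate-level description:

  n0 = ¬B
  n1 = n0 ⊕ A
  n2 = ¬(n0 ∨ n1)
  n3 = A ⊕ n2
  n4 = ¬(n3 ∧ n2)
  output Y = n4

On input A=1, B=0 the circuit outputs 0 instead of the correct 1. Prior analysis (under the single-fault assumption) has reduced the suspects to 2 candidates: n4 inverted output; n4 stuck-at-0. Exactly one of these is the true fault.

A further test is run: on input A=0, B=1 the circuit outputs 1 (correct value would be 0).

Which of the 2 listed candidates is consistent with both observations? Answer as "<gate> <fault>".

Evaluate each candidate on input A=0, B=1:
  n4 inverted output: n0=0, n1=0, n2=1, n3=1, n4=1 [inverted output] → 1 — matches
  n4 stuck-at-0: n0=0, n1=0, n2=1, n3=1, n4=0 [stuck-at-0] → 0 — eliminated
Only n4 inverted output reproduces the observed 1.

n4 inverted output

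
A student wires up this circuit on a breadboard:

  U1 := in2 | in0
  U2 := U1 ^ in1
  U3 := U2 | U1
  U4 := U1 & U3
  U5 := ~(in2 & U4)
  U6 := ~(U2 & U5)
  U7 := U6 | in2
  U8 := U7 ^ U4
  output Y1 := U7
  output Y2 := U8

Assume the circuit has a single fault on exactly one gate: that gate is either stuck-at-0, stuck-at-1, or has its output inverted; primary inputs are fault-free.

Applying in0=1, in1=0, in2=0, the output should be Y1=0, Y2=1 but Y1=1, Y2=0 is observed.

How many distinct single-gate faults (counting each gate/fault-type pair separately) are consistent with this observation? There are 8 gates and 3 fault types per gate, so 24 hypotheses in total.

Fault-free: U1=1, U2=1, U3=1, U4=1, U5=1, U6=0, U7=0, U8=1 → Y1=0, Y2=1. Observed Y1=1, Y2=0.
  U1: none of the 3 fault types match ✗
  U2: stuck-at-0, inverted output ✓; others ✗
  U3: none of the 3 fault types match ✗
  U4: none of the 3 fault types match ✗
  U5: stuck-at-0, inverted output ✓; others ✗
  U6: stuck-at-1, inverted output ✓; others ✗
  U7: stuck-at-1, inverted output ✓; others ✗
  U8: none of the 3 fault types match ✗
Consistent faults: {U2 stuck-at-0, U2 inverted output, U5 stuck-at-0, U5 inverted output, U6 stuck-at-1, U6 inverted output, U7 stuck-at-1, U7 inverted output} — 8 in all.

8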